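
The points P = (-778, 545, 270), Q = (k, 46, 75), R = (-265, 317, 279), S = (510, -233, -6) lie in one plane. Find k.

Normal to plane PRS: n = (69930, 153180, -105450); plane equation n·X = 606060.
Requiring n·Q = 606060: (69930)k + (-862470) = 606060.
So k = 21.

21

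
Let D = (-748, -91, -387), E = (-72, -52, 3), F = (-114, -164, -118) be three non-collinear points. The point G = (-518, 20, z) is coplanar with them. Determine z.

-168

A normal to the plane is n = DE × DF = (38961, 65416, -74074).
G lies in the plane iff n · DG = 0.
This gives (-74074)z + (-12444432) = 0, so z = -168.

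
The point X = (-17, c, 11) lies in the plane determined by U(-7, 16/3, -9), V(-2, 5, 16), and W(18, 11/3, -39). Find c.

A normal to the plane is n = UV × UW = (155/3, 775, 0).
X lies in the plane iff n · UX = 0.
This gives (775)c + (-4650) = 0, so c = 6.

6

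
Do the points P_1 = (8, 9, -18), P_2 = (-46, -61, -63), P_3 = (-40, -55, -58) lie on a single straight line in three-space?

P_1P_2 = (-54, -70, -45), P_1P_3 = (-48, -64, -40).
P_1P_2 × P_1P_3 = (-80, 0, 96).
The cross product is nonzero, so the points do not lie on one line.

No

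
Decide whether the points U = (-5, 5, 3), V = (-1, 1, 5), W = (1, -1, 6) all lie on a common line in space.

UV = (4, -4, 2), UW = (6, -6, 3).
UV × UW = (0, 0, 0).
The cross product vanishes, so the three points are collinear.

Yes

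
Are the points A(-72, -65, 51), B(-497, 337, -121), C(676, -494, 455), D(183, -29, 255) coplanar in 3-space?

With A as base: AB = (-425, 402, -172), AC = (748, -429, 404), AD = (255, 36, 204).
AC × AD = (-102060, -49572, 136323).
AB · (AC × AD) = 0.
The scalar triple product vanishes, so the four points are coplanar.

Yes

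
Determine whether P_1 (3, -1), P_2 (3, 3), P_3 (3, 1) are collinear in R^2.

Yes

P_1P_2 = (0, 4), P_1P_3 = (0, 2).
det[P_1P_2; P_1P_3] = (0)(2) − (4)(0) = 0.
The determinant is zero, so the points are collinear.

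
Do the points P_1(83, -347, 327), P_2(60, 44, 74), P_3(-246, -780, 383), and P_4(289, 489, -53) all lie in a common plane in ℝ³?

No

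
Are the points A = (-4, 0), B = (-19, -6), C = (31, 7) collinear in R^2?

No

AB = (-15, -6), AC = (35, 7).
Twice the signed area of △ABC is (-15)(7) − (-6)(35) = 105.
The area is nonzero, so the three points are not collinear.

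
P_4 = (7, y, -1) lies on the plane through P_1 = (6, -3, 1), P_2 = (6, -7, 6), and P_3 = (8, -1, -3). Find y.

-2

The plane through P_1, P_2, P_3 has equation 6x + 10y + 8z = 14.
Substituting P_4: (10)y + (34) = 14, so y = -2.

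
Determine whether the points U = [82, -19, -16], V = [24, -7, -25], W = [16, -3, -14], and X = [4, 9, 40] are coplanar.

No

A normal to the plane through U, V, W is n = UV × UW = (168, 710, -136).
The plane has equation n·P = 2462. For X: n·X = 1622.
1622 ≠ 2462, so X is off the plane.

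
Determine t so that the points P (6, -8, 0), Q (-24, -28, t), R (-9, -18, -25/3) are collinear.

Direction PR = (-15, -10, -25/3). From the x-coordinate of Q, the parameter along the line is τ = (-24 − 6)/(-15) = 2.
Then t = 0 + 2·(-25/3) = -50/3.

-50/3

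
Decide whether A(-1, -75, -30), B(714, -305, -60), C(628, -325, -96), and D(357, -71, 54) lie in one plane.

Yes

With A as base: AB = (715, -230, -30), AC = (629, -250, -66), AD = (358, 4, 84).
AC × AD = (-20736, -76464, 92016).
AB · (AC × AD) = 0.
The scalar triple product vanishes, so the four points are coplanar.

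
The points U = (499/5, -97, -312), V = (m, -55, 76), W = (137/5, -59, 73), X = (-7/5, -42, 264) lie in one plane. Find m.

63/5

Normal to plane UWX: n = (713, 13702/5, -682/5); plane equation n·P = -760523/5.
Requiring n·V = -760523/5: (713)m + (-805442/5) = -760523/5.
So m = 63/5.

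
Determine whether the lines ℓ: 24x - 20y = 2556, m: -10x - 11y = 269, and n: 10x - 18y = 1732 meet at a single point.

Intersecting ℓ and m: solving the 2×2 system gives (x, y) = (49, -69).
Substitute into n: (10)(49) + (-18)(-69) = 1732.
This equals 1732, so (49, -69) lies on all three lines and they are concurrent.

Yes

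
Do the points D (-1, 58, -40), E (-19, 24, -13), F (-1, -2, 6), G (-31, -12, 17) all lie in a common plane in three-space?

The four points are coplanar iff the 3×3 determinant with rows DE, DF, DG is zero.
Rows: (-18, -34, 27), (0, -60, 46), (-30, -70, 57).
Expanding along the first row: (-18)(-200) − (-34)(1380) + (27)(-1800) = 1920.
Nonzero ⇒ not coplanar.

No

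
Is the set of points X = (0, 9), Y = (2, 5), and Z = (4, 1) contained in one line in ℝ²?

Yes

XY = (2, -4), XZ = (4, -8).
Checking proportionality: XZ = 2·XY, so the vectors are parallel and the points are collinear.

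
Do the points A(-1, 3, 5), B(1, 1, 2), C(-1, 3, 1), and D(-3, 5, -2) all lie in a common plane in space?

Yes

A normal to the plane through A, B, C is n = AB × AC = (8, 8, 0).
The plane has equation n·P = 16. For D: n·D = 16.
Equal, so D lies in the plane and all four are coplanar.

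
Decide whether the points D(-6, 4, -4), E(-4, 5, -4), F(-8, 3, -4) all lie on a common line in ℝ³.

Yes

DE = (2, 1, 0), DF = (-2, -1, 0).
Each component of DF is -1 times the corresponding component of DE, so DF = -1·DE and the points are collinear.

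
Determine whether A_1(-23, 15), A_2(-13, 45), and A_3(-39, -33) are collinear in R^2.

Yes

A_1A_2 = (10, 30), A_1A_3 = (-16, -48).
Checking proportionality: A_1A_3 = -8/5·A_1A_2, so the vectors are parallel and the points are collinear.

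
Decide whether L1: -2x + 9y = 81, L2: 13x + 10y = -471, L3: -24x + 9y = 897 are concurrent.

No

Intersecting L1 and L2: solving the 2×2 system gives (x, y) = (-5049/137, 111/137).
Substitute into L3: (-24)(-5049/137) + (9)(111/137) = 122175/137.
But L3 requires 897 ≠ 122175/137, so the three lines have no common point.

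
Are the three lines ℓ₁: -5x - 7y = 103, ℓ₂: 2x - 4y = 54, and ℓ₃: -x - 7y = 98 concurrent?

No

The three lines meet at one point iff the augmented coefficient matrix [aᵢ bᵢ cᵢ] has rank < 3, i.e. its determinant vanishes.
Here the determinant is -34.
Nonzero, so no common point exists.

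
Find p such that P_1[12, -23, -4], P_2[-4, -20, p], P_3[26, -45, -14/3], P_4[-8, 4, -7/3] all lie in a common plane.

1/3

The points are coplanar iff P_1P_2 · (P_1P_3 × P_1P_4) = 0.
Expanding, this is linear in p: (-62)p + (62/3) = 0.
So p = 1/3.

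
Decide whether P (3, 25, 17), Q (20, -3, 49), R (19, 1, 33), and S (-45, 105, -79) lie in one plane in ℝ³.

Yes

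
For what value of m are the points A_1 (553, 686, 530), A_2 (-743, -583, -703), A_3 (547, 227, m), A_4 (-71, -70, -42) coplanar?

Normal to plane A_1A_2A_4: n = (-206280, 28080, 187920); plane equation n·P = 4787640.
Requiring n·A_3 = 4787640: (187920)m + (-106461000) = 4787640.
So m = 592.

592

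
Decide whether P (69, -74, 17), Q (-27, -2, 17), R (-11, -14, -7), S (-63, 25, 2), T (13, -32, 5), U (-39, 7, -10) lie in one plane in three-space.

The plane through P, Q, R has normal n = PQ × PR = (-1728, -2304, 0) and equation n·X = 51264.
Checking the remaining points: n·S = 51264, n·T = 51264, n·U = 51264.
All equal 51264, so all 6 points lie in one plane.

Yes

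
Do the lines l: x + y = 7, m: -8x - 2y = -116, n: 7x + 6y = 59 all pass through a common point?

Yes

Intersecting l and m: solving the 2×2 system gives (x, y) = (17, -10).
Substitute into n: (7)(17) + (6)(-10) = 59.
This equals 59, so (17, -10) lies on all three lines and they are concurrent.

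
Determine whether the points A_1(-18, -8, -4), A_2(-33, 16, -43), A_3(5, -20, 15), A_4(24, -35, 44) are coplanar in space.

No

The four points are coplanar iff the 3×3 determinant with rows A_1A_2, A_1A_3, A_1A_4 is zero.
Rows: (-15, 24, -39), (23, -12, 19), (42, -27, 48).
Expanding along the first row: (-15)(-63) − (24)(306) + (-39)(-117) = -1836.
Nonzero ⇒ not coplanar.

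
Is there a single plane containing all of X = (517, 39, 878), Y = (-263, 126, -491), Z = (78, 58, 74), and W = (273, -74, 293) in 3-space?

A normal to the plane through X, Y, Z is n = XY × XZ = (-43937, -26129, 23373).
The plane has equation n·P = -3212966. For W: n·W = -3212966.
Equal, so W lies in the plane and all four are coplanar.

Yes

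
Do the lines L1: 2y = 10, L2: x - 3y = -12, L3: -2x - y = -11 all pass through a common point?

Yes

The three lines meet at one point iff the augmented coefficient matrix [aᵢ bᵢ cᵢ] has rank < 3, i.e. its determinant vanishes.
Here the determinant is 0.
It vanishes, so the lines are concurrent at (3, 5).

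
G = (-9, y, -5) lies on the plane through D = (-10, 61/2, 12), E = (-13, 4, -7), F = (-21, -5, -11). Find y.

17/2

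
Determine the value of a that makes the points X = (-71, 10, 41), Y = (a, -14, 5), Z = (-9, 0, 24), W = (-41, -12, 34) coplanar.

Normal to plane XZW: n = (-304, -76, -1064); plane equation n·P = -22800.
Requiring n·Y = -22800: (-304)a + (-4256) = -22800.
So a = 61.

61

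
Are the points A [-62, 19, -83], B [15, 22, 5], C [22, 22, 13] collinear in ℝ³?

No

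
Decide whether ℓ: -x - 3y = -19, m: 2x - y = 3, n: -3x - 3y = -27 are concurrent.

The three lines meet at one point iff the augmented coefficient matrix [aᵢ bᵢ cᵢ] has rank < 3, i.e. its determinant vanishes.
Here the determinant is 0.
It vanishes, so the lines are concurrent at (4, 5).

Yes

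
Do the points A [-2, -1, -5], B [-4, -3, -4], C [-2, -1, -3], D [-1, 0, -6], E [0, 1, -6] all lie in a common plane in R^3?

The plane through A, B, C has normal n = AB × AC = (-4, 4, 0) and equation n·P = 4.
Checking the remaining points: n·D = 4, n·E = 4.
All equal 4, so all 5 points lie in one plane.

Yes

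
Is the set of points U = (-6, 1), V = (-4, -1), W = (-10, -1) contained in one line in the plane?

UV = (2, -2), UW = (-4, -2).
Twice the signed area of △UVW is (2)(-2) − (-2)(-4) = -12.
The area is nonzero, so the three points are not collinear.

No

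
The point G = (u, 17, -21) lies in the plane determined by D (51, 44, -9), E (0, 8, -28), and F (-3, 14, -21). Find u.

6

The plane through D, E, F has equation −138x + 414y − 414z = 14904.
Substituting G: (-138)u + (15732) = 14904, so u = 6.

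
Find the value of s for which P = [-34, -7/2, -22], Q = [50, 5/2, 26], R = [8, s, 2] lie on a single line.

-1/2

Collinearity requires PQ × PR = 0; each component is linear in s.
The x-component gives (-48)s + (-24) = 0, so s = -1/2.
The remaining components then also vanish.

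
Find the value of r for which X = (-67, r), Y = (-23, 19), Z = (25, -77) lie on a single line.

107

The three points are collinear iff det[XY; XZ] = 0.
This determinant is linear in r: (48)r + (-5136) = 0, so r = 107.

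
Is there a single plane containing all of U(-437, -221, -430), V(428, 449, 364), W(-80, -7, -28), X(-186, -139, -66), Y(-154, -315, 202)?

Yes

The plane through U, V, W has normal n = UV × UW = (99424, -64272, -54080) and equation n·P = -5989776.
Checking the remaining points: n·X = -5989776, n·Y = -5989776.
All equal -5989776, so all 5 points lie in one plane.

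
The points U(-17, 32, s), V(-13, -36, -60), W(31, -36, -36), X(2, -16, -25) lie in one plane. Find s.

29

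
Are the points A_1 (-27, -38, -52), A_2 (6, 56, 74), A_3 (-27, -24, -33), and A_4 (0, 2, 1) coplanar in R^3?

Yes

The four points are coplanar iff the 3×3 determinant with rows A_1A_2, A_1A_3, A_1A_4 is zero.
Rows: (33, 94, 126), (0, 14, 19), (27, 40, 53).
Expanding along the first row: (33)(-18) − (94)(-513) + (126)(-378) = 0.
Zero determinant ⇒ coplanar.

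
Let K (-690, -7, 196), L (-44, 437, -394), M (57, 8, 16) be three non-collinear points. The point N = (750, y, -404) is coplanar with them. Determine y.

Coplanarity requires KL · (KM × KN) = 0.
KL = (646, 444, -590), KM = (747, 15, -180); the triple product is linear in y with coefficient -324450 and constant term 88574850.
Setting it to zero: y = 273.

273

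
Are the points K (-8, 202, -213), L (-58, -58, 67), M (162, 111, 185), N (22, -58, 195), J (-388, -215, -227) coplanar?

The plane through K, L, M has normal n = KL × KM = (-78000, 67500, 48750) and equation n·P = 3875250.
Checking the remaining points: n·N = 3875250, n·J = 4685250.
Since n·J = 4685250 ≠ 3875250, J is off the plane and the points are not all coplanar.

No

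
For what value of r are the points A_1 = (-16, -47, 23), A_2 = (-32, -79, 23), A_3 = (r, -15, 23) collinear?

Collinearity requires A_1A_2 × A_1A_3 = 0; each component is linear in r.
The z-component gives (32)r + (0) = 0, so r = 0.
The remaining components then also vanish.

0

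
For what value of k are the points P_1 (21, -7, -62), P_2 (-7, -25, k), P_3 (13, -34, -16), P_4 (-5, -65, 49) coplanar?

Coplanarity ⇔ det[P_1P_2; P_1P_3; P_1P_4] = 0.
Expanding, this is linear in k: (-238)k + (0) = 0.
So k = 0.

0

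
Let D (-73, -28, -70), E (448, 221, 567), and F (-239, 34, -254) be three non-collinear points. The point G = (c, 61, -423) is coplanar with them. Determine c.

The plane through D, E, F has equation −85310x − 9878y + 73636z = 1349694.
Substituting G: (-85310)c + (-31750586) = 1349694, so c = -388.

-388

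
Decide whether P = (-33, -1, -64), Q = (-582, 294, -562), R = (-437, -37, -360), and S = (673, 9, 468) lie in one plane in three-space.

The four points are coplanar iff the 3×3 determinant with rows PQ, PR, PS is zero.
Rows: (-549, 295, -498), (-404, -36, -296), (706, 10, 532).
Expanding along the first row: (-549)(-16192) − (295)(-5952) + (-498)(21376) = 0.
Zero determinant ⇒ coplanar.

Yes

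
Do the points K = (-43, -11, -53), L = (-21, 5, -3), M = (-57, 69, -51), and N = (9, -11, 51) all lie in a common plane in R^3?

The four points are coplanar iff the 3×3 determinant with rows KL, KM, KN is zero.
Rows: (22, 16, 50), (-14, 80, 2), (52, 0, 104).
Expanding along the first row: (22)(8320) − (16)(-1560) + (50)(-4160) = 0.
Zero determinant ⇒ coplanar.

Yes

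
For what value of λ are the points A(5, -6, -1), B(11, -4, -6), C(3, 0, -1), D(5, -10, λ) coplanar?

The points are coplanar iff AB · (AC × AD) = 0.
Expanding, this is linear in λ: (40)λ + (0) = 0.
So λ = 0.

0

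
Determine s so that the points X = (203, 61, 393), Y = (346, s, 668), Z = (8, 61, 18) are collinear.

61

Collinearity requires XY × XZ = 0; each component is linear in s.
The x-component gives (-375)s + (22875) = 0, so s = 61.
The remaining components then also vanish.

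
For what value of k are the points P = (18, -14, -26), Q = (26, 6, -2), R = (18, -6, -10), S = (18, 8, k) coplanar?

Normal to plane PQR: n = (128, -128, 64); plane equation n·X = 2432.
Requiring n·S = 2432: (64)k + (1280) = 2432.
So k = 18.

18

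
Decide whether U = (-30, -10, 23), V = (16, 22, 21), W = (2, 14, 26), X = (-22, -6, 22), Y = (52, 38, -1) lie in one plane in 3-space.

No

The plane through U, V, W has normal n = UV × UW = (144, -202, 80) and equation n·P = -460.
Checking the remaining points: n·X = -196, n·Y = -268.
Since n·X = -196 ≠ -460, X is off the plane and the points are not all coplanar.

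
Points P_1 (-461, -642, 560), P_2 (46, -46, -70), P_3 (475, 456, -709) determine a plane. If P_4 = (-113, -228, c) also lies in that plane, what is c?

353

The plane through P_1, P_2, P_3 has equation −64584x + 53703y − 1170z = -5359302.
Substituting P_4: (-1170)c + (-4946292) = -5359302, so c = 353.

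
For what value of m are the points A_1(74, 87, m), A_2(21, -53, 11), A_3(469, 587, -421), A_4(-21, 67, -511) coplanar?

-241

The points are coplanar iff A_1A_2 · (A_1A_3 × A_1A_4) = 0.
Expanding, this is linear in m: (-80640)m + (-19434240) = 0.
So m = -241.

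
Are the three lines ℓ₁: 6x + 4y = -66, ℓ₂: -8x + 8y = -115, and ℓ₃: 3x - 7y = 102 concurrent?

No

Intersecting ℓ₁ and ℓ₂: solving the 2×2 system gives (x, y) = (-17/20, -609/40).
Substitute into ℓ₃: (3)(-17/20) + (-7)(-609/40) = 4161/40.
But ℓ₃ requires 102 ≠ 4161/40, so the three lines have no common point.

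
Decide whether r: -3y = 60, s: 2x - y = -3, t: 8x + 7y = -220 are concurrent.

Lines aᵢx + bᵢy = cᵢ with pairwise distinct directions are concurrent exactly when det[aᵢ bᵢ cᵢ] = 0.
Here the determinant is 72.
Nonzero, so no common point exists.

No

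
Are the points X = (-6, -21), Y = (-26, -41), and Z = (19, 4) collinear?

Yes

XY = (-20, -20), XZ = (25, 25).
Checking proportionality: XZ = -5/4·XY, so the vectors are parallel and the points are collinear.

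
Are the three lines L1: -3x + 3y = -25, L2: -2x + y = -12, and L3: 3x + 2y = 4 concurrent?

No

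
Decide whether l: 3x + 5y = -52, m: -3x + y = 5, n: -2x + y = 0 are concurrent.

No

Intersecting l and m: solving the 2×2 system gives (x, y) = (-77/18, -47/6).
Substitute into n: (-2)(-77/18) + (1)(-47/6) = 13/18.
But n requires 0 ≠ 13/18, so the three lines have no common point.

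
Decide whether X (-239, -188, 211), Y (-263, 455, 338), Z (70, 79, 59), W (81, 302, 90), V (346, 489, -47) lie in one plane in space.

No

The plane through X, Y, Z has normal n = XY × XZ = (-131645, 35595, -205095) and equation n·P = -18503750.
Checking the remaining points: n·W = -18372105, n·V = -18503750.
Since n·W = -18372105 ≠ -18503750, W is off the plane and the points are not all coplanar.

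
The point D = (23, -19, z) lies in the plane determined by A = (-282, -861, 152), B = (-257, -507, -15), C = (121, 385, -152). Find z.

-24

Coplanarity requires AB · (AC × AD) = 0.
AB = (25, 354, -167), AC = (403, 1246, -304); the triple product is linear in z with coefficient -111512 and constant term -2676288.
Setting it to zero: z = -24.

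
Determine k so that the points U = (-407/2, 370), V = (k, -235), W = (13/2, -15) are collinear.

Collinearity: (V − U) must be parallel to (W − U) = (210, -385).
Cross-multiplying the components: (k − (-407/2))·(-385) = (-605)·(210).
Solving gives k = 253/2.

253/2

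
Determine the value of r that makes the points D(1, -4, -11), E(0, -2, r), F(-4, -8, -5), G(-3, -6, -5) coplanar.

-7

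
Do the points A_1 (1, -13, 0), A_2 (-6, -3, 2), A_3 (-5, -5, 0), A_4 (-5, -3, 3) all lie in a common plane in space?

No

The four points are coplanar iff the 3×3 determinant with rows A_1A_2, A_1A_3, A_1A_4 is zero.
Rows: (-7, 10, 2), (-6, 8, 0), (-6, 10, 3).
Expanding along the first row: (-7)(24) − (10)(-18) + (2)(-12) = -12.
Nonzero ⇒ not coplanar.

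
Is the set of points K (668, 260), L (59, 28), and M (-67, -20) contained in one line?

Yes

KL = (-609, -232), KM = (-735, -280).
det[KL; KM] = (-609)(-280) − (-232)(-735) = 0.
The determinant is zero, so the points are collinear.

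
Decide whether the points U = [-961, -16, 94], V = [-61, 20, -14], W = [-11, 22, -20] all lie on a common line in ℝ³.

Yes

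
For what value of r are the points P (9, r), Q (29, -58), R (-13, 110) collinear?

Collinearity: (P − Q) must be parallel to (R − Q) = (-42, 168).
Cross-multiplying the components: (r − (-58))·(-42) = (-20)·(168).
Solving gives r = 22.

22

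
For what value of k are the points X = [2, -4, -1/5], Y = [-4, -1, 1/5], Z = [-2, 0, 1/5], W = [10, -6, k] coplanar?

-3/5

Normal to plane XYZ: n = (-2/5, 4/5, -12); plane equation n·P = -8/5.
Requiring n·W = -8/5: (-12)k + (-44/5) = -8/5.
So k = -3/5.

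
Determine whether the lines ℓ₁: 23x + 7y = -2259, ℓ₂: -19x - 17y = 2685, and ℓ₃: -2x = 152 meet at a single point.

Intersecting ℓ₁ and ℓ₂: solving the 2×2 system gives (x, y) = (-76, -73).
Substitute into ℓ₃: (-2)(-76) + (0)(-73) = 152.
This equals 152, so (-76, -73) lies on all three lines and they are concurrent.

Yes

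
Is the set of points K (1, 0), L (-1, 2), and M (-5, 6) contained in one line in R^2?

KL = (-2, 2), KM = (-6, 6).
Checking proportionality: KM = 3·KL, so the vectors are parallel and the points are collinear.

Yes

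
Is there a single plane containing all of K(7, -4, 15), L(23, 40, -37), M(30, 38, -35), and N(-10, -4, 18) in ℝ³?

No

The four points are coplanar iff the 3×3 determinant with rows KL, KM, KN is zero.
Rows: (16, 44, -52), (23, 42, -50), (-17, 0, 3).
Expanding along the first row: (16)(126) − (44)(-781) + (-52)(714) = -748.
Nonzero ⇒ not coplanar.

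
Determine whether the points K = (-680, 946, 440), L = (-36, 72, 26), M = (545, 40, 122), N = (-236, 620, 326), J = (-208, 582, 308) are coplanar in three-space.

The plane through K, L, M has normal n = KL × KM = (-97152, -302358, 487186) and equation n·P = -5605468.
Checking the remaining points: n·N = -5711452, n·J = -5711452.
Since n·N = -5711452 ≠ -5605468, N is off the plane and the points are not all coplanar.

No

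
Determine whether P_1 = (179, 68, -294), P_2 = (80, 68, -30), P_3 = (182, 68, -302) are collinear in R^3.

P_1P_2 = (-99, 0, 264), P_1P_3 = (3, 0, -8).
Each component of P_1P_3 is -1/33 times the corresponding component of P_1P_2, so P_1P_3 = -1/33·P_1P_2 and the points are collinear.

Yes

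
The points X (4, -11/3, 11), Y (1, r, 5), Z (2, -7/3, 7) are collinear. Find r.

-5/3

Collinearity requires XY × XZ = 0; each component is linear in r.
The x-component gives (-4)r + (-20/3) = 0, so r = -5/3.
The remaining components then also vanish.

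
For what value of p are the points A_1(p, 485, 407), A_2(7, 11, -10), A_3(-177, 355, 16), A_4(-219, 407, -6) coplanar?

-38

The points are coplanar iff A_1A_2 · (A_1A_3 × A_1A_4) = 0.
Expanding, this is linear in p: (8920)p + (338960) = 0.
So p = -38.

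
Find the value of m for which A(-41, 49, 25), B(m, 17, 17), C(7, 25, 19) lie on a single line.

23

Direction AC = (48, -24, -6). From the y-coordinate of B, the parameter along the line is τ = (17 − 49)/(-24) = 4/3.
Then m = (-41) + 4/3·(48) = 23.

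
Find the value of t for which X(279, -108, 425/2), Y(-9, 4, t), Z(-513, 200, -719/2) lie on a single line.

9/2

Collinearity requires XY × XZ = 0; each component is linear in t.
The x-component gives (-308)t + (1386) = 0, so t = 9/2.
The remaining components then also vanish.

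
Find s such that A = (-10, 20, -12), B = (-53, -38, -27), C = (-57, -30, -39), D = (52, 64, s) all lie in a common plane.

41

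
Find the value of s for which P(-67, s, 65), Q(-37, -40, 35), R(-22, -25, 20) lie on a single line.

Direction QR = (15, 15, -15). From the x-coordinate of P, the parameter along the line is τ = (-67 − (-37))/15 = -2.
Then s = (-40) + (-2)·(15) = -70.

-70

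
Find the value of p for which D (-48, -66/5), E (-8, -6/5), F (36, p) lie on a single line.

12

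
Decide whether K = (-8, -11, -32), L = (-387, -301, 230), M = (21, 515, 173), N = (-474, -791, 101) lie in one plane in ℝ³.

Yes

A normal to the plane through K, L, M is n = KL × KM = (-197262, 85293, -190944).
The plane has equation n·P = 6750081. For N: n·N = 6750081.
Equal, so N lies in the plane and all four are coplanar.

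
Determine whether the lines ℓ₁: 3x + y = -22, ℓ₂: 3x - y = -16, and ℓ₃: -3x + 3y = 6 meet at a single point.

Intersecting ℓ₁ and ℓ₂: solving the 2×2 system gives (x, y) = (-19/3, -3).
Substitute into ℓ₃: (-3)(-19/3) + (3)(-3) = 10.
But ℓ₃ requires 6 ≠ 10, so the three lines have no common point.

No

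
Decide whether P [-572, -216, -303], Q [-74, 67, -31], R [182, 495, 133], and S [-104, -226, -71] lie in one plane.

Yes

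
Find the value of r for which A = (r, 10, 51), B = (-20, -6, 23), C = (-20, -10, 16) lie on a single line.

Collinearity requires AB × AC = 0; each component is linear in r.
The y-component gives (-7)r + (-140) = 0, so r = -20.
The remaining components then also vanish.

-20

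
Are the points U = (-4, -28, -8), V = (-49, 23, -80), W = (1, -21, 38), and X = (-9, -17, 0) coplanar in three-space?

Yes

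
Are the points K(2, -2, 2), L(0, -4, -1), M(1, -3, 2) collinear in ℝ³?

KL = (-2, -2, -3), KM = (-1, -1, 0).
Comparing components 2 and 3: (-2)(0) − (-3)(-1) = -3 ≠ 0, so KL and KM are not parallel and the points are not collinear.

No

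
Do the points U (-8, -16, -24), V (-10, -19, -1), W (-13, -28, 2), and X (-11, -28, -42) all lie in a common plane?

Yes

With U as base: UV = (-2, -3, 23), UW = (-5, -12, 26), UX = (-3, -12, -18).
UW × UX = (528, -168, 24).
UV · (UW × UX) = 0.
The scalar triple product vanishes, so the four points are coplanar.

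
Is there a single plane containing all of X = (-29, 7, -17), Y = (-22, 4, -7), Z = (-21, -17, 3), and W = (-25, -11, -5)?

No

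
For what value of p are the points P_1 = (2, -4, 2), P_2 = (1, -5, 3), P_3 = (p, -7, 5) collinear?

-1

Direction P_1P_2 = (-1, -1, 1). From the y-coordinate of P_3, the parameter along the line is τ = (-7 − (-4))/(-1) = 3.
Then p = 2 + 3·(-1) = -1.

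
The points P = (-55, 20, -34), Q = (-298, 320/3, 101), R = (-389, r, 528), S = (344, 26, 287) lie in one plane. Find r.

Normal to plane PQS: n = (27010, 131868, -36038); plane equation n·X = 2377102.
Requiring n·R = 2377102: (131868)r + (-29534954) = 2377102.
So r = 242.

242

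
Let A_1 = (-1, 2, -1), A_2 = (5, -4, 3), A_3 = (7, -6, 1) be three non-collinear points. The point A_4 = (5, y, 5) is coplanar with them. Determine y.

-4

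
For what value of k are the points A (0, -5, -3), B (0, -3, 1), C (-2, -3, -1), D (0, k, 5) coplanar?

The points are coplanar iff AB · (AC × AD) = 0.
Expanding, this is linear in k: (-8)k + (-8) = 0.
So k = -1.

-1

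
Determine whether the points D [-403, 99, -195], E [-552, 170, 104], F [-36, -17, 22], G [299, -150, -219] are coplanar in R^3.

Yes

With D as base: DE = (-149, 71, 299), DF = (367, -116, 217), DG = (702, -249, -24).
DF × DG = (56817, 161142, -9951).
DE · (DF × DG) = 0.
The scalar triple product vanishes, so the four points are coplanar.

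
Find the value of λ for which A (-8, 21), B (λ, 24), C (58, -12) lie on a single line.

-14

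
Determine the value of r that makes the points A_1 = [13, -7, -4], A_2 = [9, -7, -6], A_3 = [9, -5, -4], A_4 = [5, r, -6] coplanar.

Normal to plane A_1A_2A_3: n = (4, 8, -8); plane equation n·P = 28.
Requiring n·A_4 = 28: (8)r + (68) = 28.
So r = -5.

-5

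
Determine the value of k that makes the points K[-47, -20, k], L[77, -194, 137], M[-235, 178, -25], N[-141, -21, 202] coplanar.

Coplanarity ⇔ det[KL; KM; KN] = 0.
Expanding, this is linear in k: (-27120)k + (515280) = 0.
So k = 19.

19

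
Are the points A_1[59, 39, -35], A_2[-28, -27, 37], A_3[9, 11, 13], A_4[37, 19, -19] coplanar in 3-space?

The four points are coplanar iff the 3×3 determinant with rows A_1A_2, A_1A_3, A_1A_4 is zero.
Rows: (-87, -66, 72), (-50, -28, 48), (-22, -20, 16).
Expanding along the first row: (-87)(512) − (-66)(256) + (72)(384) = 0.
Zero determinant ⇒ coplanar.

Yes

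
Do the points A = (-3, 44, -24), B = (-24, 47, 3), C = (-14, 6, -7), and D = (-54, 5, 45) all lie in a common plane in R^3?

With A as base: AB = (-21, 3, 27), AC = (-11, -38, 17), AD = (-51, -39, 69).
AC × AD = (-1959, -108, -1509).
AB · (AC × AD) = 72.
Since 72 ≠ 0, the four points are not coplanar.

No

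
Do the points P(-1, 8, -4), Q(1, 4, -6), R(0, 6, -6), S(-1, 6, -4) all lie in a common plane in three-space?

A normal to the plane through P, Q, R is n = PQ × PR = (4, 2, 0).
The plane has equation n·X = 12. For S: n·S = 8.
8 ≠ 12, so S is off the plane.

No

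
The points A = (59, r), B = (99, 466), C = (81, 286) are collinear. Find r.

66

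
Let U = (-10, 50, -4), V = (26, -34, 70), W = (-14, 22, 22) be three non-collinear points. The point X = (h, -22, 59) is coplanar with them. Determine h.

26

A normal to the plane is n = UV × UW = (-112, -1232, -1344).
X lies in the plane iff n · UX = 0.
This gives (-112)h + (2912) = 0, so h = 26.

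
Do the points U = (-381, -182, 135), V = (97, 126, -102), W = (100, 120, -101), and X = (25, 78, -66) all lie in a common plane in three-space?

No

A normal to the plane through U, V, W is n = UV × UW = (-1114, -1189, -3792).
The plane has equation n·P = 128912. For X: n·X = 129680.
129680 ≠ 128912, so X is off the plane.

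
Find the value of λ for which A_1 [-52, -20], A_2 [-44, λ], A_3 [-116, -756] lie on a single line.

72

The three points are collinear iff det[A_1A_2; A_1A_3] = 0.
This determinant is linear in λ: (64)λ + (-4608) = 0, so λ = 72.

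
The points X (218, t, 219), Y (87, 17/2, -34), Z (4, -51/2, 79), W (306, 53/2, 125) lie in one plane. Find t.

-11/2

The points are coplanar iff XY · (XZ × XW) = 0.
Expanding, this is linear in t: (-37944)t + (-208692) = 0.
So t = -11/2.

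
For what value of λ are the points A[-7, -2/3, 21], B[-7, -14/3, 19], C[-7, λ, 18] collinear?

Direction AB = (0, -4, -2). From the z-coordinate of C, the parameter along the line is τ = (18 − 21)/(-2) = 3/2.
Then λ = (-2/3) + 3/2·(-4) = -20/3.

-20/3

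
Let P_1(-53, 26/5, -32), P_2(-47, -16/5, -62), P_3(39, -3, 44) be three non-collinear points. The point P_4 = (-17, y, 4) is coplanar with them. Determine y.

17/5

Coplanarity requires P_1P_2 · (P_1P_3 × P_1P_4) = 0.
P_1P_2 = (6, -42/5, -30), P_1P_3 = (92, -41/5, 76); the triple product is linear in y with coefficient -3216 and constant term 54672/5.
Setting it to zero: y = 17/5.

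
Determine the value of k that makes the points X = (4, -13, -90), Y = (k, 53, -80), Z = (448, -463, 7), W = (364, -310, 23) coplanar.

Coplanarity ⇔ det[XY; XZ; XW] = 0.
Expanding, this is linear in k: (-22041)k + (-617148) = 0.
So k = -28.

-28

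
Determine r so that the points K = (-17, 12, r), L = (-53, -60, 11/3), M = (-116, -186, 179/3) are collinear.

Collinearity requires KL × KM = 0; each component is linear in r.
The x-component gives (-126)r + (-3570) = 0, so r = -85/3.
The remaining components then also vanish.

-85/3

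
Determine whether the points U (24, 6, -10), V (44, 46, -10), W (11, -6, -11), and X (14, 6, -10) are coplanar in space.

No

A normal to the plane through U, V, W is n = UV × UW = (-40, 20, 280).
The plane has equation n·P = -3640. For X: n·X = -3240.
-3240 ≠ -3640, so X is off the plane.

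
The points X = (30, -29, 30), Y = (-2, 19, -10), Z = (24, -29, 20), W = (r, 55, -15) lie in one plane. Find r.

Normal to plane XYZ: n = (-480, -80, 288); plane equation n·P = -3440.
Requiring n·W = -3440: (-480)r + (-8720) = -3440.
So r = -11.

-11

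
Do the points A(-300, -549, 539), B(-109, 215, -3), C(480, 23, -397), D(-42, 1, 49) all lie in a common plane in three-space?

No

A normal to the plane through A, B, C is n = AB × AC = (-405080, -243984, -486668).
The plane has equation n·P = -6842836. For D: n·D = -7077356.
-7077356 ≠ -6842836, so D is off the plane.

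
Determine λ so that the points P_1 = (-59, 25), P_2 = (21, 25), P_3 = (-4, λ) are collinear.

Collinearity: (P_3 − P_1) must be parallel to (P_2 − P_1) = (80, 0).
Cross-multiplying the components: (λ − 25)·(80) = (55)·(0).
Solving gives λ = 25.

25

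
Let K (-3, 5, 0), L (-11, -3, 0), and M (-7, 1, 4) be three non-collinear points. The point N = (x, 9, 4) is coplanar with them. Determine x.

1

A normal to the plane is n = KL × KM = (-32, 32, 0).
N lies in the plane iff n · KN = 0.
This gives (-32)x + (32) = 0, so x = 1.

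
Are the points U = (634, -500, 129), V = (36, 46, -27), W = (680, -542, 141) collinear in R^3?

Yes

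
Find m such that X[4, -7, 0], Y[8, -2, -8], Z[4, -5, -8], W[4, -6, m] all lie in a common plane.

-4

Normal to plane XYZ: n = (-24, 32, 8); plane equation n·P = -320.
Requiring n·W = -320: (8)m + (-288) = -320.
So m = -4.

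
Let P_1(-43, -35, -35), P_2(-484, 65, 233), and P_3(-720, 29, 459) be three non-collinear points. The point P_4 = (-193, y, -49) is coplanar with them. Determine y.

Coplanarity requires P_1P_2 · (P_1P_3 × P_1P_4) = 0.
P_1P_2 = (-441, 100, 268), P_1P_3 = (-677, 64, 494); the triple product is linear in y with coefficient 36418 and constant term -4115234.
Setting it to zero: y = 113.

113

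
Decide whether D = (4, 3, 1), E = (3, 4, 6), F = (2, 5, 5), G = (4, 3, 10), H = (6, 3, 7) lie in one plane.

No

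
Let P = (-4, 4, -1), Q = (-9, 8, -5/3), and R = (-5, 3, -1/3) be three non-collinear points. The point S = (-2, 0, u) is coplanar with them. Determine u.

1/3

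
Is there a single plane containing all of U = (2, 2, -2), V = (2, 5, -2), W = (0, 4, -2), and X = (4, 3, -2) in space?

The four points are coplanar iff the 3×3 determinant with rows UV, UW, UX is zero.
Rows: (0, 3, 0), (-2, 2, 0), (2, 1, 0).
Expanding along the first row: (0)(0) − (3)(0) + (0)(-6) = 0.
Zero determinant ⇒ coplanar.

Yes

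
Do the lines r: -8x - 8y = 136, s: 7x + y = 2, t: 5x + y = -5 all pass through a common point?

No

Intersecting r and s: solving the 2×2 system gives (x, y) = (19/6, -121/6).
Substitute into t: (5)(19/6) + (1)(-121/6) = -13/3.
But t requires -5 ≠ -13/3, so the three lines have no common point.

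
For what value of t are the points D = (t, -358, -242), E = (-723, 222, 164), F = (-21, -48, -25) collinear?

Collinearity requires DE × DF = 0; each component is linear in t.
The y-component gives (-189)t + (148365) = 0, so t = 785.
The remaining components then also vanish.

785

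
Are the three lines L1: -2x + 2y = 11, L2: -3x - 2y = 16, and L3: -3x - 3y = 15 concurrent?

No

Lines aᵢx + bᵢy = cᵢ with pairwise distinct directions are concurrent exactly when det[aᵢ bᵢ cᵢ] = 0.
Here the determinant is -9.
Nonzero, so no common point exists.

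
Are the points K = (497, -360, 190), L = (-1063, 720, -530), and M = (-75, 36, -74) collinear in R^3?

Yes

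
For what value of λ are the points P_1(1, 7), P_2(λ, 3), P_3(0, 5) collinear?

Collinearity: (P_2 − P_1) must be parallel to (P_3 − P_1) = (-1, -2).
Cross-multiplying the components: (λ − 1)·(-2) = (-4)·(-1).
Solving gives λ = -1.

-1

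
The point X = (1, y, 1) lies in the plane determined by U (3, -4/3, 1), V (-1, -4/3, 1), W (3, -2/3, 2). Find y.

Coplanarity requires UV · (UW × UX) = 0.
UV = (-4, 0, 0), UW = (0, 2/3, 1); the triple product is linear in y with coefficient 4 and constant term 16/3.
Setting it to zero: y = -4/3.

-4/3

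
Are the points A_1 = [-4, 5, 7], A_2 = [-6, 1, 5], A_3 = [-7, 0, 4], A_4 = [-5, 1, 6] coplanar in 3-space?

Yes

The four points are coplanar iff the 3×3 determinant with rows A_1A_2, A_1A_3, A_1A_4 is zero.
Rows: (-2, -4, -2), (-3, -5, -3), (-1, -4, -1).
Expanding along the first row: (-2)(-7) − (-4)(0) + (-2)(7) = 0.
Zero determinant ⇒ coplanar.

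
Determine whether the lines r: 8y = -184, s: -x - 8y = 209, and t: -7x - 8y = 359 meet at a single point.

Intersecting r and s: solving the 2×2 system gives (x, y) = (-25, -23).
Substitute into t: (-7)(-25) + (-8)(-23) = 359.
This equals 359, so (-25, -23) lies on all three lines and they are concurrent.

Yes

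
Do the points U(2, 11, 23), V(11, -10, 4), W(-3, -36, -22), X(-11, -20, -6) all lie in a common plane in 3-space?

A normal to the plane through U, V, W is n = UV × UW = (52, 500, -528).
The plane has equation n·P = -6540. For X: n·X = -7404.
-7404 ≠ -6540, so X is off the plane.

No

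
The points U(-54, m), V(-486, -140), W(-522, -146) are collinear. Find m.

-68

The three points are collinear iff det[UV; UW] = 0.
This determinant is linear in m: (-36)m + (-2448) = 0, so m = -68.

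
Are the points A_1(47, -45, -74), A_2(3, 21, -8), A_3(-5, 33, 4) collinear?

Yes

A_1A_2 = (-44, 66, 66), A_1A_3 = (-52, 78, 78).
Each component of A_1A_3 is 13/11 times the corresponding component of A_1A_2, so A_1A_3 = 13/11·A_1A_2 and the points are collinear.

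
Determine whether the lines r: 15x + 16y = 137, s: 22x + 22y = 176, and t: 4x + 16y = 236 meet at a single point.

Yes

The three lines meet at one point iff the augmented coefficient matrix [aᵢ bᵢ cᵢ] has rank < 3, i.e. its determinant vanishes.
Here the determinant is 0.
It vanishes, so the lines are concurrent at (-9, 17).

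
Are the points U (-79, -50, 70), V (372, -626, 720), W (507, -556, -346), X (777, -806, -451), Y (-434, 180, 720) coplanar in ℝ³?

No

The plane through U, V, W has normal n = UV × UW = (568516, 568516, 109330) and equation n·P = -65685464.
Checking the remaining points: n·X = -65794794, n·Y = -65685464.
Since n·X = -65794794 ≠ -65685464, X is off the plane and the points are not all coplanar.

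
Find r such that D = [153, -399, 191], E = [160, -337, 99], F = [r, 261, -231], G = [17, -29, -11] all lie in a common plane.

Normal to plane DEG: n = (21516, 13926, 11022); plane equation n·P = -159324.
Requiring n·F = -159324: (21516)r + (1088604) = -159324.
So r = -58.

-58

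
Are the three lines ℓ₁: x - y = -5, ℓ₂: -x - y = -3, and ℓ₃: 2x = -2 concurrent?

Intersecting ℓ₁ and ℓ₂: solving the 2×2 system gives (x, y) = (-1, 4).
Substitute into ℓ₃: (2)(-1) + (0)(4) = -2.
This equals -2, so (-1, 4) lies on all three lines and they are concurrent.

Yes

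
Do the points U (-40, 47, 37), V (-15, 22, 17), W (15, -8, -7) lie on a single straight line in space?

UV = (25, -25, -20), UW = (55, -55, -44).
Each component of UW is 11/5 times the corresponding component of UV, so UW = 11/5·UV and the points are collinear.

Yes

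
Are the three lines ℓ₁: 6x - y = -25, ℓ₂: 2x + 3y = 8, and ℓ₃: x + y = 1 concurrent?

No

Intersecting ℓ₁ and ℓ₂: solving the 2×2 system gives (x, y) = (-67/20, 49/10).
Substitute into ℓ₃: (1)(-67/20) + (1)(49/10) = 31/20.
But ℓ₃ requires 1 ≠ 31/20, so the three lines have no common point.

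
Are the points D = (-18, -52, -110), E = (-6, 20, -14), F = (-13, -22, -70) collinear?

Yes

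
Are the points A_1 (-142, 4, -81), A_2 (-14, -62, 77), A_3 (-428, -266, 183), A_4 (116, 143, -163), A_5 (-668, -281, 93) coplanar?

No

The plane through A_1, A_2, A_3 has normal n = A_1A_2 × A_1A_3 = (25236, -78980, -53436) and equation n·P = 428884.
Checking the remaining points: n·A_4 = 343304, n·A_5 = 366184.
Since n·A_4 = 343304 ≠ 428884, A_4 is off the plane and the points are not all coplanar.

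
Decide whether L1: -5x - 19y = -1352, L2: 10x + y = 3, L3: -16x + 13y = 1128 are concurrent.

The three lines meet at one point iff the augmented coefficient matrix [aᵢ bᵢ cᵢ] has rank < 3, i.e. its determinant vanishes.
Here the determinant is 12395.
Nonzero, so no common point exists.

No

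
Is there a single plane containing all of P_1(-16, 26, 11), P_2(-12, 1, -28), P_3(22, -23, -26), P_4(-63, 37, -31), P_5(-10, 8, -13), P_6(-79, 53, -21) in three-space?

The plane through P_1, P_2, P_3 has normal n = P_1P_2 × P_1P_3 = (-986, -1334, 754) and equation n·P = -10614.
Checking the remaining points: n·P_4 = -10614, n·P_5 = -10614, n·P_6 = -8642.
Since n·P_6 = -8642 ≠ -10614, P_6 is off the plane and the points are not all coplanar.

No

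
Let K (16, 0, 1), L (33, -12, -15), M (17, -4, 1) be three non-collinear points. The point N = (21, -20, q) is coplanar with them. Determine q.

The plane through K, L, M has equation −64x − 16y − 56z = -1080.
Substituting N: (-56)q + (-1024) = -1080, so q = 1.

1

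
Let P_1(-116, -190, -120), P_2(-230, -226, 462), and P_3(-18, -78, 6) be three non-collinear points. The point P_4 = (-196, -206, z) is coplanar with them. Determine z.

360

Coplanarity requires P_1P_2 · (P_1P_3 × P_1P_4) = 0.
P_1P_2 = (-114, -36, 582), P_1P_3 = (98, 112, 126); the triple product is linear in z with coefficient -9240 and constant term 3326400.
Setting it to zero: z = 360.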